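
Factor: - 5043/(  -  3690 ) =41/30 = 2^( - 1 )*3^ ( - 1 )*5^( - 1) * 41^1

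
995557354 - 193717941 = 801839413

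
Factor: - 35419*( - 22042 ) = 2^1*103^1*107^1*35419^1= 780705598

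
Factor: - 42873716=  - 2^2*29^1 * 139^1 * 2659^1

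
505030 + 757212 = 1262242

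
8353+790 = 9143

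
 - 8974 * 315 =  - 2826810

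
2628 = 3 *876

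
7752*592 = 4589184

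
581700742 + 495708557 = 1077409299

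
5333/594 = 8 + 581/594= 8.98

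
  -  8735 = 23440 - 32175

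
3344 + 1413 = 4757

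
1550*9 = 13950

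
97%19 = 2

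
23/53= 23/53 = 0.43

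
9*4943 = 44487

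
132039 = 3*44013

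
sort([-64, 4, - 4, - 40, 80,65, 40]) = [  -  64, - 40, - 4 , 4, 40, 65  ,  80]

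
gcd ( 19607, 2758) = 7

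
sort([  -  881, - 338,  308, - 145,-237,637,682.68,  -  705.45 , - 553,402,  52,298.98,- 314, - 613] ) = [ - 881, - 705.45,- 613, - 553, - 338,-314, - 237, - 145,52,298.98,308, 402,  637,682.68 ]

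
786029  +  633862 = 1419891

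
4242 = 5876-1634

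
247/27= 9 + 4/27 = 9.15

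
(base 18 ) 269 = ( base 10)765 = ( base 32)NT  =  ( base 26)13b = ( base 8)1375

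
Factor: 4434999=3^1* 19^1*29^1 * 2683^1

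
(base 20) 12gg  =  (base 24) fkg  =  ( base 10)9136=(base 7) 35431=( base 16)23B0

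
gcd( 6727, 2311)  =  1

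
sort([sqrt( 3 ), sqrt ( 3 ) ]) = [ sqrt ( 3 ),sqrt(3 )] 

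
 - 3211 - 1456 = -4667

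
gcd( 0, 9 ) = 9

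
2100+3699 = 5799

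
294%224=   70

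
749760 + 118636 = 868396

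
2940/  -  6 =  - 490/1 = -  490.00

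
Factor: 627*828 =2^2*3^3 *11^1 * 19^1 * 23^1 = 519156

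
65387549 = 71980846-6593297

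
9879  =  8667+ 1212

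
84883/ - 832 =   -  103 + 813/832 = -102.02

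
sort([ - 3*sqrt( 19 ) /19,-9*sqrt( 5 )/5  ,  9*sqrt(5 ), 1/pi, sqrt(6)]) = [-9*sqrt( 5 )/5, - 3*sqrt (19)/19, 1/pi, sqrt( 6),9*sqrt(5)]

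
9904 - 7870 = 2034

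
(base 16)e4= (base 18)CC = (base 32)74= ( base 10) 228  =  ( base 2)11100100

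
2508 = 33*76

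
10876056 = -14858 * (  -  732) 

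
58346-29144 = 29202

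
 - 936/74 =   -  468/37 = - 12.65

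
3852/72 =53 + 1/2 = 53.50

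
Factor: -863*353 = -353^1 * 863^1 =-  304639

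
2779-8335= - 5556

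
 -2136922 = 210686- 2347608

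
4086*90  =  367740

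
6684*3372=22538448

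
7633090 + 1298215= 8931305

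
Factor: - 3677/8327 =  - 11^(-1 )*757^(-1 )*3677^1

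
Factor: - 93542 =-2^1*46771^1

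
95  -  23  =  72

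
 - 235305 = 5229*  (  -  45)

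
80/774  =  40/387 = 0.10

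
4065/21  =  193 + 4/7 = 193.57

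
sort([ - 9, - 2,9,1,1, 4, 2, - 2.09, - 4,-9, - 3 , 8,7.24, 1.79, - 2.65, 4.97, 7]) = [ - 9, - 9, - 4, - 3, - 2.65, - 2.09,-2, 1, 1,1.79,  2,4,  4.97, 7,7.24, 8, 9]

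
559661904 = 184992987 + 374668917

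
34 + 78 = 112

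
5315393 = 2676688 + 2638705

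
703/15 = 703/15 = 46.87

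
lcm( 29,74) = 2146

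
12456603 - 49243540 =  - 36786937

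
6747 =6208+539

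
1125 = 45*25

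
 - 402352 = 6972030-7374382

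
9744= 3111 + 6633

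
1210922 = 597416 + 613506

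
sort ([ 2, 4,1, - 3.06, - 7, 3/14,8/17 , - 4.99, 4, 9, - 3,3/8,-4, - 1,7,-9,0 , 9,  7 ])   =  [ - 9, - 7, - 4.99,  -  4, -3.06,-3,  -  1 , 0,3/14,3/8 , 8/17, 1,2, 4 , 4, 7,7 , 9,9]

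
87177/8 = 10897 + 1/8 = 10897.12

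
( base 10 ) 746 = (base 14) 3B4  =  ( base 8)1352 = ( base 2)1011101010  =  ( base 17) 29F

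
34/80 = 17/40 = 0.42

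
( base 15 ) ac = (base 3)20000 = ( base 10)162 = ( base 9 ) 200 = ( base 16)A2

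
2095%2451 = 2095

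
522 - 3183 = - 2661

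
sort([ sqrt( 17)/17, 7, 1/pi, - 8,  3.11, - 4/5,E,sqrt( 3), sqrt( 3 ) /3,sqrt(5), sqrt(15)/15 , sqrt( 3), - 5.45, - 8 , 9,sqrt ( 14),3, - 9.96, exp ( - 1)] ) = [ - 9.96, - 8, - 8,-5.45, - 4/5,  sqrt(17)/17,sqrt( 15)/15, 1/pi,exp( - 1),sqrt( 3) /3, sqrt(  3 ),sqrt( 3 ),sqrt( 5 ), E,3,3.11, sqrt( 14 ),7,9]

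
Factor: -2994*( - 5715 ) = 2^1*3^3*5^1*127^1*499^1 = 17110710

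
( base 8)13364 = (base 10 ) 5876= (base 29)6SI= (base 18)1028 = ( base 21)D6H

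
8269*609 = 5035821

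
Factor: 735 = 3^1 * 5^1*7^2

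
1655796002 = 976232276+679563726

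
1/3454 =1/3454 = 0.00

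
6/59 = 6/59= 0.10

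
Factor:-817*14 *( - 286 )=2^2*7^1*11^1 * 13^1*19^1*43^1 = 3271268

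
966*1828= 1765848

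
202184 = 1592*127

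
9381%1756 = 601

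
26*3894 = 101244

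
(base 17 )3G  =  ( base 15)47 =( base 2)1000011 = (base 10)67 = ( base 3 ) 2111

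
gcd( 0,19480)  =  19480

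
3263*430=1403090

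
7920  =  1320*6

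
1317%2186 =1317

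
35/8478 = 35/8478 = 0.00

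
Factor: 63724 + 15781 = 5^1*15901^1 = 79505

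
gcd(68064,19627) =1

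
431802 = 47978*9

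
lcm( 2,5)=10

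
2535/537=845/179 = 4.72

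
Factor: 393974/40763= 2^1 *7^1 * 107^1*263^1 *40763^(  -  1) 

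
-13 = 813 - 826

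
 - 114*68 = - 7752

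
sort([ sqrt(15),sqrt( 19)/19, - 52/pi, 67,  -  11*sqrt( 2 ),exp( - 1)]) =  [ - 52/pi, - 11*sqrt(2),sqrt( 19 ) /19 , exp( - 1 ), sqrt( 15), 67]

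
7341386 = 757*9698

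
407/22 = 18 + 1/2=18.50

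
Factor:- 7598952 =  - 2^3*3^2*105541^1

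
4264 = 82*52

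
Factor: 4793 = 4793^1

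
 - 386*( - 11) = 4246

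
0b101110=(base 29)1h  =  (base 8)56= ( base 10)46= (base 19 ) 28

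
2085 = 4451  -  2366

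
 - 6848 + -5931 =  -  12779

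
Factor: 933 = 3^1*311^1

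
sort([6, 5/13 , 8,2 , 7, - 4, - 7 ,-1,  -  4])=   [ - 7 ,-4 , - 4,  -  1,5/13 , 2, 6, 7,8 ] 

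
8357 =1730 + 6627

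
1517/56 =27 + 5/56 = 27.09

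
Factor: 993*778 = 2^1*3^1*331^1*389^1=772554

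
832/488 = 104/61 = 1.70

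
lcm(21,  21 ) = 21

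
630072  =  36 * 17502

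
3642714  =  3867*942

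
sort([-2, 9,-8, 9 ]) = [ - 8,  -  2,  9 , 9 ]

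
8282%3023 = 2236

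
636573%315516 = 5541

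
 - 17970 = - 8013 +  -9957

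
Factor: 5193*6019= 31256667 = 3^2*13^1*463^1*577^1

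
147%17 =11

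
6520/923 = 7 + 59/923 =7.06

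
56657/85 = 56657/85  =  666.55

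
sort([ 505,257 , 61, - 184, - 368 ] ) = [  -  368, - 184, 61,257,505]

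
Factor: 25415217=3^2*19^1 * 148627^1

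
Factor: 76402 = 2^1*38201^1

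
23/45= 23/45=0.51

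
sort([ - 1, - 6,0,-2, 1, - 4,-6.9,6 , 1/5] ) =[ - 6.9,-6, - 4, - 2, - 1,  0,1/5, 1, 6]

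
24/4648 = 3/581 =0.01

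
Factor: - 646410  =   - 2^1*3^1 * 5^1 * 29^1*743^1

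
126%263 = 126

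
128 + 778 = 906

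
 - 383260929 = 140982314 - 524243243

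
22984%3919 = 3389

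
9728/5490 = 1 + 2119/2745=1.77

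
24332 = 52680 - 28348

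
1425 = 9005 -7580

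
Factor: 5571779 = 347^1*16057^1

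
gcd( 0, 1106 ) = 1106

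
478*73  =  34894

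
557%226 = 105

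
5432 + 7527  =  12959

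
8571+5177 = 13748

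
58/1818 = 29/909  =  0.03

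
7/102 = 7/102 = 0.07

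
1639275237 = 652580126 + 986695111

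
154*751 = 115654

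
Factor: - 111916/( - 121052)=49/53 = 7^2*53^( - 1 )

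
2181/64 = 2181/64 = 34.08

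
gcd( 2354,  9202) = 214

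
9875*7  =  69125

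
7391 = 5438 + 1953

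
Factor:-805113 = - 3^3* 29819^1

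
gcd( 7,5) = 1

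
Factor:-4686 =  -2^1 * 3^1*11^1*71^1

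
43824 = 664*66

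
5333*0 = 0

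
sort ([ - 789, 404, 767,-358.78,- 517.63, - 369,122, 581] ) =[ - 789, - 517.63,  -  369, - 358.78, 122,  404 , 581, 767]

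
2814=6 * 469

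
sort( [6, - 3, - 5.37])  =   [ - 5.37, - 3, 6]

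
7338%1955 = 1473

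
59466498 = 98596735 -39130237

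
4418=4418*1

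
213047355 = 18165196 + 194882159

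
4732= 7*676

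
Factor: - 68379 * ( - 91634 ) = 6265841286= 2^1*3^1*23^1 * 991^1*45817^1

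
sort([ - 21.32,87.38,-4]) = [ - 21.32,-4, 87.38]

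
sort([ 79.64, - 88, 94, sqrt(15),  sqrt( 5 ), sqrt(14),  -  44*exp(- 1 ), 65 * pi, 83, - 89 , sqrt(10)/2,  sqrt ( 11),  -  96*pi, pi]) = [ - 96*pi,-89,  -  88, - 44*exp( - 1),sqrt(10 ) /2,sqrt( 5),pi,sqrt(11), sqrt( 14 )  ,  sqrt(15 ) , 79.64, 83,94,65*pi]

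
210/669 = 70/223 =0.31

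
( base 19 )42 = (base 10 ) 78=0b1001110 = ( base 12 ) 66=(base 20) 3i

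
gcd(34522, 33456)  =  82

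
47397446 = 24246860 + 23150586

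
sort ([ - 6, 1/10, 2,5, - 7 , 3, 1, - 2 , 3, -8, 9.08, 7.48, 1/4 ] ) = [ - 8 , - 7 , -6, - 2 , 1/10 , 1/4,1,2, 3, 3, 5,7.48, 9.08]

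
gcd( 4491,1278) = 9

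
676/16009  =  676/16009 = 0.04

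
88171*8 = 705368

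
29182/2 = 14591 = 14591.00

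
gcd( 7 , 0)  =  7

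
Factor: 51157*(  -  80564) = -4121412548   =  -  2^2* 11^1*1831^1*51157^1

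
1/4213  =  1/4213 = 0.00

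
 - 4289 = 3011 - 7300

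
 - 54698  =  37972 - 92670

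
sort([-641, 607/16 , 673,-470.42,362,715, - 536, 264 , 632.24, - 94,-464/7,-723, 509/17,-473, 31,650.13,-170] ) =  [-723, - 641, - 536, - 473,-470.42, - 170, - 94,  -  464/7,509/17,31,607/16,264,362,  632.24,650.13,673,715]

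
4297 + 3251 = 7548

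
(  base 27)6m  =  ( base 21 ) 8G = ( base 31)5T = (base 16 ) B8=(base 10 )184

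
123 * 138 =16974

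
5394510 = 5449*990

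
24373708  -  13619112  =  10754596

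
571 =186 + 385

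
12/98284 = 3/24571 = 0.00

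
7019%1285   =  594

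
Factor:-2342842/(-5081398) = 1171421/2540699 = 7^ (- 2)*19^ (-1)*2729^( - 1)*1171421^1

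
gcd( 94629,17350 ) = 1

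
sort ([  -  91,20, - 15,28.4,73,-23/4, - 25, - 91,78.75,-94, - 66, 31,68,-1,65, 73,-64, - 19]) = [  -  94, - 91,- 91, - 66, - 64,-25, - 19, - 15,  -  23/4,  -  1,20,28.4,31 , 65,68, 73,73, 78.75]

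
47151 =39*1209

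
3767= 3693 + 74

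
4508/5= 4508/5 = 901.60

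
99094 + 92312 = 191406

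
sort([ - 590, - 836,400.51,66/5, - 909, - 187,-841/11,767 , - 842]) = [ - 909, - 842, -836,-590,  -  187, - 841/11 , 66/5, 400.51 , 767]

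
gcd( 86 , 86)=86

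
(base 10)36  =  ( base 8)44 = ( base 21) 1f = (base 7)51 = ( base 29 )17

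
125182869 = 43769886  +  81412983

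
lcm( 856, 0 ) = 0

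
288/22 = 13+1/11 =13.09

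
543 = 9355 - 8812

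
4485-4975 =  - 490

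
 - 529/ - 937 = 529/937 =0.56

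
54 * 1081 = 58374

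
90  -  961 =-871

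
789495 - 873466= - 83971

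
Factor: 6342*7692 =2^3*3^2 * 7^1*151^1*641^1 = 48782664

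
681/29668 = 681/29668 =0.02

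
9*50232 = 452088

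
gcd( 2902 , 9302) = 2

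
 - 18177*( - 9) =163593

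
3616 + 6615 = 10231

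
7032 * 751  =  5281032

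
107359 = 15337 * 7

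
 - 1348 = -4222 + 2874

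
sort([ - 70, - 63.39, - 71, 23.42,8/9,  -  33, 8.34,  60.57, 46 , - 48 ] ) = [ - 71 , - 70,-63.39, - 48 , - 33  ,  8/9,  8.34, 23.42, 46,60.57]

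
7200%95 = 75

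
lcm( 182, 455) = 910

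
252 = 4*63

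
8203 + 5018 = 13221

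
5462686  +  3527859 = 8990545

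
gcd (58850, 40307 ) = 1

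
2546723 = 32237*79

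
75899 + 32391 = 108290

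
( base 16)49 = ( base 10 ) 73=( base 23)34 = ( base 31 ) 2b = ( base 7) 133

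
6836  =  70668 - 63832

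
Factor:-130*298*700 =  - 2^4*5^3*7^1*13^1*149^1  =  - 27118000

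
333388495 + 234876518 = 568265013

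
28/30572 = 7/7643 = 0.00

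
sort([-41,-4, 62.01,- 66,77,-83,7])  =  [ - 83, - 66, - 41, - 4,7,  62.01,77]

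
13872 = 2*6936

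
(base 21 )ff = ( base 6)1310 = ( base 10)330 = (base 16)14a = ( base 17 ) 127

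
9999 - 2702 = 7297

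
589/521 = 1 + 68/521 = 1.13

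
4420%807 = 385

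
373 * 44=16412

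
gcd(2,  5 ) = 1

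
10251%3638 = 2975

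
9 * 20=180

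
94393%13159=2280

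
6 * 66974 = 401844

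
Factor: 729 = 3^6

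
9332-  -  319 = 9651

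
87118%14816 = 13038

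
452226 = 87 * 5198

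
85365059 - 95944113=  - 10579054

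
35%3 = 2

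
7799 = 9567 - 1768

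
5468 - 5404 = 64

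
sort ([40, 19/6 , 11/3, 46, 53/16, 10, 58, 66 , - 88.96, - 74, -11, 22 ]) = [ - 88.96, - 74, - 11, 19/6, 53/16,11/3, 10, 22,  40, 46, 58, 66 ] 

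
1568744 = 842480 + 726264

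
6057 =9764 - 3707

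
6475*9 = 58275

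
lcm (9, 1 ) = 9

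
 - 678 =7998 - 8676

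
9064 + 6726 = 15790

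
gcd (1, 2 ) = 1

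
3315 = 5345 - 2030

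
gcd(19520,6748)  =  4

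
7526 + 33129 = 40655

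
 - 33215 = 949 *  ( - 35 ) 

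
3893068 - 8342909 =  - 4449841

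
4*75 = 300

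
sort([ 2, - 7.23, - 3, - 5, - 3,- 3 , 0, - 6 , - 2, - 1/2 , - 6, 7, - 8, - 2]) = [ - 8, - 7.23, - 6, - 6 ,-5, - 3 , - 3, - 3 , - 2  , - 2, - 1/2,0,2, 7]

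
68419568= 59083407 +9336161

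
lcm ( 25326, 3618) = 25326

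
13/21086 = 1/1622 =0.00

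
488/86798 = 244/43399 = 0.01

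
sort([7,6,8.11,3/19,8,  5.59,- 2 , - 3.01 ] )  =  [ - 3.01, - 2,  3/19,5.59, 6, 7,8, 8.11]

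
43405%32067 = 11338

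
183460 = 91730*2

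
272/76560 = 17/4785 =0.00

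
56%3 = 2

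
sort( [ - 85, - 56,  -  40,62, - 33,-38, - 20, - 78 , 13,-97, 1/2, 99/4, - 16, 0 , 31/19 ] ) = [ - 97, - 85, - 78,  -  56, - 40, - 38 , - 33, - 20,-16, 0, 1/2, 31/19, 13,99/4 , 62]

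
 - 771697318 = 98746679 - 870443997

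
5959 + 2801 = 8760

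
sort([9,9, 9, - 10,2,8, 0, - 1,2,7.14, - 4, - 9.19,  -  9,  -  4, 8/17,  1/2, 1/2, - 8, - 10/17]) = [  -  10, - 9.19, - 9,  -  8, - 4, - 4, - 1, - 10/17,0,8/17,1/2, 1/2, 2,  2,7.14,8,9,9, 9]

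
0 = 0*77047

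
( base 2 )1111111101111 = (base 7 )32556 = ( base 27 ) b5l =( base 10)8175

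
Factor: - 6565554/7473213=- 2^1*11^( - 1)*19^( - 1) *29^( - 1)*137^( - 1)*364753^1  =  - 729506/830357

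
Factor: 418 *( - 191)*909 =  - 72572742 = -2^1*3^2*11^1 * 19^1*101^1*191^1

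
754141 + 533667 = 1287808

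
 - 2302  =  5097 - 7399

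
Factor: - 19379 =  - 19379^1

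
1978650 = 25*79146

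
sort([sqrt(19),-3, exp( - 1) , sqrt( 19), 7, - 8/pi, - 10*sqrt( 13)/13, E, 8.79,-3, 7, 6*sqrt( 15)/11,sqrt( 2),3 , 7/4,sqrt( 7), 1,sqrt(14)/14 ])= [ - 3, -3,- 10*sqrt(13)/13 ,-8/pi, sqrt ( 14)/14, exp(  -  1 ), 1, sqrt(2),7/4, 6*sqrt(15)/11, sqrt(7 ), E,3, sqrt(19 ), sqrt ( 19),  7,7, 8.79]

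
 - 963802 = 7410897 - 8374699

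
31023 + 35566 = 66589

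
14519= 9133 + 5386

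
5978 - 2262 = 3716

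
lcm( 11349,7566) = 22698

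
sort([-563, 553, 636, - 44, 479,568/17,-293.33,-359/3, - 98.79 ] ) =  [- 563, - 293.33, -359/3, - 98.79 ,  -  44,  568/17, 479, 553,636]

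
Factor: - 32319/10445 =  - 3^5 * 5^ ( - 1) * 7^1  *19^1*2089^( - 1)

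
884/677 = 884/677 =1.31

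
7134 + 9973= 17107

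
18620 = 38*490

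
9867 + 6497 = 16364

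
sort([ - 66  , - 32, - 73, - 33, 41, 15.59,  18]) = [ - 73,-66, - 33, - 32, 15.59,18, 41]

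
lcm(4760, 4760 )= 4760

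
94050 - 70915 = 23135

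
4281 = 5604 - 1323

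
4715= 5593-878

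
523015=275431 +247584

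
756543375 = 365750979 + 390792396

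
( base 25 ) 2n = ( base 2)1001001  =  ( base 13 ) 58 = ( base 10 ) 73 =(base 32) 29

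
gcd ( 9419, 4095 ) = 1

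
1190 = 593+597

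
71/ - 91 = -71/91 =- 0.78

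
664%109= 10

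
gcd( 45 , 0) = 45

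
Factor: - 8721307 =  - 7^1*37^1*151^1*  223^1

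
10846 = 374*29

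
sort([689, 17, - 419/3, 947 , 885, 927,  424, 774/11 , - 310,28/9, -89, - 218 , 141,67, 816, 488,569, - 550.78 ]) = [ - 550.78,-310, - 218, - 419/3  , - 89,28/9,17, 67,774/11,  141,424,488, 569,689, 816,885, 927, 947] 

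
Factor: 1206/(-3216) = - 2^(-3)*3^1 =- 3/8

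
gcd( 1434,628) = 2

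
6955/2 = 6955/2= 3477.50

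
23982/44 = 11991/22 = 545.05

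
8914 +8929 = 17843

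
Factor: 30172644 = 2^2*3^2*29^1*28901^1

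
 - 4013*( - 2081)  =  8351053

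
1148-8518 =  - 7370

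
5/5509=5/5509=0.00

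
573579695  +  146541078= 720120773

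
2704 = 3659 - 955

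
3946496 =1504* 2624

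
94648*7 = 662536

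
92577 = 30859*3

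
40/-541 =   -  1+501/541 =-0.07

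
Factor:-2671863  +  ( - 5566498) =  - 8238361^1 = - 8238361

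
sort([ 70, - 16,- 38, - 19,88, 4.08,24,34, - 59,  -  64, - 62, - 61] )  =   [ - 64,-62, - 61, - 59, - 38, - 19, - 16,4.08,24,34,  70, 88]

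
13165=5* 2633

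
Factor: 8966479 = 8966479^1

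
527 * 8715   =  4592805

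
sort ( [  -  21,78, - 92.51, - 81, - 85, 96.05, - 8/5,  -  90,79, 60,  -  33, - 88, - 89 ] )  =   [ - 92.51,  -  90, - 89, - 88,  -  85, - 81, -33,  -  21 , - 8/5, 60, 78 , 79, 96.05]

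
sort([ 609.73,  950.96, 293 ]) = [ 293,  609.73, 950.96 ]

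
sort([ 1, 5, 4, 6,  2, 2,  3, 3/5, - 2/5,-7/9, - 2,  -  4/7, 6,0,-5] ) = [ - 5, - 2, - 7/9,-4/7 ,-2/5,0, 3/5 , 1, 2, 2, 3, 4, 5, 6,6] 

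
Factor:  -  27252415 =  - 5^1*5450483^1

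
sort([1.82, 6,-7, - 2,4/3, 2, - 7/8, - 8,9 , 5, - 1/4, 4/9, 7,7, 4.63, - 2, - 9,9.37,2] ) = [-9,  -  8, - 7, -2, - 2, - 7/8, - 1/4,  4/9 , 4/3, 1.82,2,2, 4.63,  5,  6, 7,  7,  9,9.37]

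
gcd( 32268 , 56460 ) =12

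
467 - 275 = 192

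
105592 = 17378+88214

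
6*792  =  4752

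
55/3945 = 11/789 = 0.01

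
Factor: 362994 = 2^1*3^1*101^1 *599^1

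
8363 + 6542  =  14905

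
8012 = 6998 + 1014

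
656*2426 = 1591456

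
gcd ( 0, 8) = 8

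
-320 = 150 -470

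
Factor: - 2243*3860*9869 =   -  2^2*5^1*71^1 * 139^1*193^1*2243^1  =  - 85445604620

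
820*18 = 14760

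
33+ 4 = 37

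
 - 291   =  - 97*3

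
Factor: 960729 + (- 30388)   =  31^1*30011^1 = 930341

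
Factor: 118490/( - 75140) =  - 41/26 = - 2^( - 1 )*13^( - 1)*41^1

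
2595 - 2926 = -331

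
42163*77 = 3246551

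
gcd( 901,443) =1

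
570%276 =18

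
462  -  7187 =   -  6725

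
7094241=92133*77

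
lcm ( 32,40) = 160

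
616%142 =48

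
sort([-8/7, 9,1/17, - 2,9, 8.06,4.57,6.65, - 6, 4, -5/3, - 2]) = [ - 6, - 2, - 2, - 5/3, - 8/7,1/17,4,  4.57,6.65,8.06,9, 9]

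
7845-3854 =3991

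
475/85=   95/17 = 5.59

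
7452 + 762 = 8214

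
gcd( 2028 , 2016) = 12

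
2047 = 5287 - 3240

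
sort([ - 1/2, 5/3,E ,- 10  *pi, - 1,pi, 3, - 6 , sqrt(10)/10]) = [ - 10 * pi, - 6, - 1,- 1/2, sqrt(10)/10,5/3, E, 3, pi]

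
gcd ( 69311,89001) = 11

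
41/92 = 41/92 =0.45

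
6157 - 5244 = 913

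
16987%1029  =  523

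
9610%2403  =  2401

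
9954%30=24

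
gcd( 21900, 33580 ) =1460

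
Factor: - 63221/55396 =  - 2^(  -  2 )*11^(-1 )*191^1* 331^1*1259^( - 1 ) 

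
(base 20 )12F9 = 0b10001110010101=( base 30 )A3J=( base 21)KDG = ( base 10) 9109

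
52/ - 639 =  - 1 +587/639 = - 0.08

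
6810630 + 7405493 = 14216123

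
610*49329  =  30090690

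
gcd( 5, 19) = 1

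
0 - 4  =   - 4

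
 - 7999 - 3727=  - 11726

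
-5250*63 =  - 330750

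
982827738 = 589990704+392837034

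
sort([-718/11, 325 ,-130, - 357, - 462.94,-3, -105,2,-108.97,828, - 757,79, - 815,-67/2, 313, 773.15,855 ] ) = [ - 815,-757,-462.94, - 357, -130, - 108.97, - 105,-718/11, - 67/2 ,-3, 2 , 79,313, 325,773.15,828 , 855 ]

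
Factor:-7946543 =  - 11^1*89^1*8117^1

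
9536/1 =9536  =  9536.00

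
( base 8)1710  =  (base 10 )968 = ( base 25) 1di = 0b1111001000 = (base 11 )800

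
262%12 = 10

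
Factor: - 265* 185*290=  - 14217250 =- 2^1*5^3*29^1*37^1 * 53^1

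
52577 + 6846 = 59423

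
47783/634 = 75 + 233/634 = 75.37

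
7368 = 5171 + 2197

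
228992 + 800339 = 1029331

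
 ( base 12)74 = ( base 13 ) 6A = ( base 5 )323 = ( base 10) 88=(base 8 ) 130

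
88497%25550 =11847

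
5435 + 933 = 6368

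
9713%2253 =701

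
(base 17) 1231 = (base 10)5543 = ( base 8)12647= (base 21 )CBK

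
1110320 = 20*55516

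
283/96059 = 283/96059 = 0.00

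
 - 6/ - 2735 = 6/2735 =0.00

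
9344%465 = 44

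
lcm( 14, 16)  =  112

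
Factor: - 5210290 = -2^1*5^1*59^1*8831^1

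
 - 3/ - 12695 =3/12695=0.00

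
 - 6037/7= - 863+4/7=- 862.43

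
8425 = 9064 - 639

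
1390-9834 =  - 8444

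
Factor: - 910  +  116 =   -  794 = - 2^1*397^1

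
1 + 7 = 8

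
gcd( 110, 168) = 2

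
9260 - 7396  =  1864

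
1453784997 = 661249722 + 792535275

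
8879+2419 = 11298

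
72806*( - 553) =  - 40261718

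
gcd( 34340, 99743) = 1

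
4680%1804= 1072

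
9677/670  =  9677/670 = 14.44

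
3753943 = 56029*67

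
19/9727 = 19/9727 =0.00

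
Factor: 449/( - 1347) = -1/3 = - 3^ ( - 1 )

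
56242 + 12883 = 69125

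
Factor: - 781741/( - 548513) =7^( - 1 )*127^( - 1 )*617^ ( - 1 )*781741^1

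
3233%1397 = 439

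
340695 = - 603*( - 565 )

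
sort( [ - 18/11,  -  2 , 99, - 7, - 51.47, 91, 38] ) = [-51.47,-7, - 2,-18/11,38, 91, 99]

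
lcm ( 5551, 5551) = 5551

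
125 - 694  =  -569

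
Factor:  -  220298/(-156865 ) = 2^1*5^( - 1 )*13^1*37^1*137^(  -  1) = 962/685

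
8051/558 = 14 + 239/558= 14.43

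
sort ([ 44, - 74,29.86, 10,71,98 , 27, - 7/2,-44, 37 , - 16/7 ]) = [ - 74,-44, - 7/2, - 16/7,10,27,29.86,37,44,71, 98]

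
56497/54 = 1046 +13/54 = 1046.24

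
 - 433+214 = - 219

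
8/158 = 4/79= 0.05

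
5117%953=352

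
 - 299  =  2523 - 2822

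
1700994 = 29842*57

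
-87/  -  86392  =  87/86392 = 0.00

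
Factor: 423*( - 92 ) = -2^2*3^2*23^1 * 47^1 = - 38916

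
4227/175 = 24 + 27/175 = 24.15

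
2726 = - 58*( - 47)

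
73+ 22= 95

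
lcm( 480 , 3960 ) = 15840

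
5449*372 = 2027028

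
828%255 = 63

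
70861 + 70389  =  141250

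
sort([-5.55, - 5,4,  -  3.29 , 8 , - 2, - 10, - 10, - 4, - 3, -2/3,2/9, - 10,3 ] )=[  -  10, - 10, - 10,-5.55, - 5, - 4, - 3.29, - 3, - 2, - 2/3,2/9, 3 , 4,8]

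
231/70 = 33/10 = 3.30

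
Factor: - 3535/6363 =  -5/9 = -3^(-2)*5^1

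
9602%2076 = 1298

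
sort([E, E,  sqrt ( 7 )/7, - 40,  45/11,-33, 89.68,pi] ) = [-40,-33,sqrt(7)/7,E, E,pi,45/11,  89.68] 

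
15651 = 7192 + 8459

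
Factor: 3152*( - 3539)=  - 11154928  =  -2^4*197^1*3539^1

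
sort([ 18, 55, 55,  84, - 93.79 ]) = [-93.79,  18,  55, 55 , 84] 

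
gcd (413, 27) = 1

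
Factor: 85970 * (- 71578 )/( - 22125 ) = 1230712132/4425 = 2^2*3^(- 1)*5^( -2)*13^1*59^ ( - 1) * 2753^1*8597^1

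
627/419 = 627/419= 1.50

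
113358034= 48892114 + 64465920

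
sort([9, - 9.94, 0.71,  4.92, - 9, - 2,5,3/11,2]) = [ - 9.94 , - 9,  -  2,3/11,0.71,2,4.92,5,9] 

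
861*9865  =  8493765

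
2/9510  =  1/4755 = 0.00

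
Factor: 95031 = 3^2*10559^1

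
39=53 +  -14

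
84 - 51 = 33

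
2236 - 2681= - 445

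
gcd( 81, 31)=1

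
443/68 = 443/68 = 6.51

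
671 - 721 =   -  50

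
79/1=79 = 79.00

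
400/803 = 400/803 =0.50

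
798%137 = 113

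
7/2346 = 7/2346= 0.00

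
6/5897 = 6/5897=0.00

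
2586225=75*34483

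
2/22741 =2/22741 = 0.00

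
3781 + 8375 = 12156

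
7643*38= 290434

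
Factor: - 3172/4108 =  - 61/79 = -  61^1 * 79^( -1)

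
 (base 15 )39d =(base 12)587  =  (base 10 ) 823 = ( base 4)30313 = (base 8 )1467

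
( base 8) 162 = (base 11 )a4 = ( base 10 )114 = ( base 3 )11020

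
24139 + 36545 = 60684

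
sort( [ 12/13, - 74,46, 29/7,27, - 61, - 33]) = [ - 74, - 61 ,-33,12/13, 29/7,27, 46]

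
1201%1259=1201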